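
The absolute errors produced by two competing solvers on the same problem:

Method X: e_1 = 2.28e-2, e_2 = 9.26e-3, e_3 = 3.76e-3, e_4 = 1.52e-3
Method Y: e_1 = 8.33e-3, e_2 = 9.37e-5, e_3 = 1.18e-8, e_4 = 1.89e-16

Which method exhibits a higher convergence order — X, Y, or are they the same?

Method X: p ≈ ln(1.52e-3/3.76e-3)/ln(3.76e-3/9.26e-3) ≈ 1.00.
Method Y: p ≈ ln(1.89e-16/1.18e-8)/ln(1.18e-8/9.37e-5) ≈ 2.00.
Method Y has the higher order (≈2.0 vs ≈1.0).

Y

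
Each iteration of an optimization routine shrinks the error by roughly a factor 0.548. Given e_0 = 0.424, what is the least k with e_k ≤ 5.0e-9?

After k steps, e_k ≈ 0.424·0.548^k.
Need 0.548^k ≤ 5.0e-9/0.424 = 1.17925e-08.
k ≥ ln(1.17925e-08)/ln(0.548) = -18.2558/-0.60148 = 30.351.
Smallest integer k = 31.

31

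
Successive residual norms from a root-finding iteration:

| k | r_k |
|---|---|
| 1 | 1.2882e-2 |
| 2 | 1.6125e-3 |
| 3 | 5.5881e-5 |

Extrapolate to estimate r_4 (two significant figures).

First estimate the order: p ≈ ln(r_3/r_2) / ln(r_2/r_1) = ln(5.5881e-5/1.6125e-3)/ln(1.6125e-3/1.2882e-2) = ln(0.0346549)/ln(0.125175) ≈ 1.6180.
Then r_4 ≈ r_3·(r_3/r_2)^p = 5.5881e-5·(0.0346549)^1.6180 = 5.5881e-5·0.0043385 ≈ 2.424e-07.

2.4e-7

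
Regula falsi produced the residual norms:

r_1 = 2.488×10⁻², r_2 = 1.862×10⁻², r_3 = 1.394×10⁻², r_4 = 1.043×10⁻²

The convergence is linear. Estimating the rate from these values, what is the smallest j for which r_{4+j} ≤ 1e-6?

32

Rate ρ ≈ r_4/r_3 = 1.043×10⁻²/1.394×10⁻² = 0.7482.
After j more steps, r_{4+j} ≈ 1.043×10⁻²·ρ^j; need ρ^j ≤ 1e-6/1.043×10⁻² = 9.58773e-05.
j ≥ ln(9.58773e-05)/ln(0.7482) = -9.2524/-0.29008 = 31.896.
So 32 more iterations are needed.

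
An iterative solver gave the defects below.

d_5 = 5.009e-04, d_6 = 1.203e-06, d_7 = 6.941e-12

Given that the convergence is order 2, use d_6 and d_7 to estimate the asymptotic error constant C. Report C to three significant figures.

4.80

C ≈ d_7 / d_6^2
  = 6.941e-12 / (1.203e-06)^2
  = 6.941e-12 / 1.44721e-12 ≈ 4.7961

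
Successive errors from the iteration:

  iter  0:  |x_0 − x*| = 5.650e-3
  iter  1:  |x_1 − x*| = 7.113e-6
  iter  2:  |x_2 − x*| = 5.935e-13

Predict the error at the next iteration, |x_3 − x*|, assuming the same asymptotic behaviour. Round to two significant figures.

3.1e-30

First estimate the order: p ≈ ln(|x_2 − x*|/|x_1 − x*|) / ln(|x_1 − x*|/|x_0 − x*|) = ln(5.935e-13/7.113e-6)/ln(7.113e-6/5.650e-3) = ln(8.34388e-08)/ln(0.00125894) ≈ 2.4409.
Then |x_3 − x*| ≈ |x_2 − x*|·(|x_2 − x*|/|x_1 − x*|)^p = 5.935e-13·(8.34388e-08)^2.4409 = 5.935e-13·5.26947e-18 ≈ 3.127e-30.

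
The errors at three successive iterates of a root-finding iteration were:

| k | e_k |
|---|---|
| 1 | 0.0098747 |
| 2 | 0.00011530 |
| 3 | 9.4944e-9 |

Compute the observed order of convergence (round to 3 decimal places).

2.113

p ≈ ln(e_3/e_2) / ln(e_2/e_1)
  = ln(9.4944e-9/0.00011530) / ln(0.00011530/0.0098747)
  = ln(8.23452e-05) / ln(0.0116763)
  = -9.404590 / -4.450194 ≈ 2.113299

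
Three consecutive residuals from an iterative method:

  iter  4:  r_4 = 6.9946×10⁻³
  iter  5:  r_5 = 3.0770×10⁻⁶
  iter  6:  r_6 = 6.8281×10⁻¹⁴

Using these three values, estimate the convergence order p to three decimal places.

p ≈ ln(r_6/r_5) / ln(r_5/r_4)
  = ln(6.8281×10⁻¹⁴/3.0770×10⁻⁶) / ln(3.0770×10⁻⁶/6.9946×10⁻³)
  = ln(2.21908e-08) / ln(0.000439911)
  = -17.623588 / -7.728938 ≈ 2.280208

2.280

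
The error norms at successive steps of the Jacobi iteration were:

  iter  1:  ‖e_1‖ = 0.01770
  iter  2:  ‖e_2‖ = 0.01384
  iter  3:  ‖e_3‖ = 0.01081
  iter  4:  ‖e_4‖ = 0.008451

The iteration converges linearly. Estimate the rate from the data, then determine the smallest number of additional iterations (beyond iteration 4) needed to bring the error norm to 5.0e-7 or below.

Rate ρ ≈ ‖e_4‖/‖e_3‖ = 0.008451/0.01081 = 0.7818.
After j more steps, ‖e_{4+j}‖ ≈ 0.008451·ρ^j; need ρ^j ≤ 5.0e-7/0.008451 = 5.91646e-05.
j ≥ ln(5.91646e-05)/ln(0.7818) = -9.7352/-0.24616 = 39.548.
So 40 more iterations are needed.

40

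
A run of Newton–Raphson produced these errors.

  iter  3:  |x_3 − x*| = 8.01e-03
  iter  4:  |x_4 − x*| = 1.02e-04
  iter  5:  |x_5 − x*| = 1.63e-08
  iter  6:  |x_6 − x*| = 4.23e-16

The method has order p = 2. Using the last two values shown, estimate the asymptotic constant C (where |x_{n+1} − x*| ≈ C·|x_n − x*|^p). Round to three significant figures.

1.59

C ≈ |x_6 − x*| / |x_5 − x*|^2
  = 4.23e-16 / (1.63e-08)^2
  = 4.23e-16 / 2.6569e-16 ≈ 1.5921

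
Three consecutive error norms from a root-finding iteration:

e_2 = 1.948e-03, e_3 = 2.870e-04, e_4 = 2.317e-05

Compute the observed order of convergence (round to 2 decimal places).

p ≈ ln(e_4/e_3) / ln(e_3/e_2)
  = ln(2.317e-05/2.870e-04) / ln(2.870e-04/1.948e-03)
  = ln(0.0807317) / ln(0.147331)
  = -2.51662 / -1.91507 ≈ 1.31411

1.31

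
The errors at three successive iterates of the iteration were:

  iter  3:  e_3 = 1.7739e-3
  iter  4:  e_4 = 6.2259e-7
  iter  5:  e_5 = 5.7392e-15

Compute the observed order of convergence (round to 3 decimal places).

2.326

p ≈ ln(e_5/e_4) / ln(e_4/e_3)
  = ln(5.7392e-15/6.2259e-7) / ln(6.2259e-7/1.7739e-3)
  = ln(9.21827e-09) / ln(0.000350972)
  = -18.502078 / -7.954804 ≈ 2.325900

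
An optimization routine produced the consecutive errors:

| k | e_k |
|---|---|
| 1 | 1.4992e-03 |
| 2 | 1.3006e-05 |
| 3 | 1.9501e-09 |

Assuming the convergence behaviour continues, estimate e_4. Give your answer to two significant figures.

1.6e-16

First estimate the order: p ≈ ln(e_3/e_2) / ln(e_2/e_1) = ln(1.9501e-09/1.3006e-05)/ln(1.3006e-05/1.4992e-03) = ln(0.000149938)/ln(0.00867529) ≈ 1.8548.
Then e_4 ≈ e_3·(e_3/e_2)^p = 1.9501e-09·(0.000149938)^1.8548 = 1.9501e-09·8.07386e-08 ≈ 1.574e-16.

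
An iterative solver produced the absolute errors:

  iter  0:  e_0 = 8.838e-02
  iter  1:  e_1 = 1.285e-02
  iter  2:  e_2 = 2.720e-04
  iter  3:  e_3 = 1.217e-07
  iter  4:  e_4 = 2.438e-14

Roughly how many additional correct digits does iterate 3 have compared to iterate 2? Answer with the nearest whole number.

Digits gained ≈ log₁₀(e_2/e_3) = log₁₀(2.720e-04/1.217e-07) = log₁₀(2235) ≈ 3.349.

3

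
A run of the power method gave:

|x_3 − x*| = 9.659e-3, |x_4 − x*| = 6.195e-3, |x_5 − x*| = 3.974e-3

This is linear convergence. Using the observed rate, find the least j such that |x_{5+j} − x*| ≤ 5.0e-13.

Rate ρ ≈ |x_5 − x*|/|x_4 − x*| = 3.974e-3/6.195e-3 = 0.6415.
After j more steps, |x_{5+j} − x*| ≈ 3.974e-3·ρ^j; need ρ^j ≤ 5.0e-13/3.974e-3 = 1.25818e-10.
j ≥ ln(1.25818e-10)/ln(0.6415) = -22.7962/-0.44395 = 51.349.
So 52 more iterations are needed.

52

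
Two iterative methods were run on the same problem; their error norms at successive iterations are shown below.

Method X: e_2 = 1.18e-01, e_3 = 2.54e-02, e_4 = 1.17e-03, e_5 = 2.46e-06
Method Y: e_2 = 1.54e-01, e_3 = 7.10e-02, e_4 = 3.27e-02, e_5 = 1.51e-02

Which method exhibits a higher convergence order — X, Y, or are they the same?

Method X: p ≈ ln(2.46e-06/1.17e-03)/ln(1.17e-03/2.54e-02) ≈ 2.00.
Method Y: p ≈ ln(1.51e-02/3.27e-02)/ln(3.27e-02/7.10e-02) ≈ 1.00.
Method X has the higher order (≈2.0 vs ≈1.0).

X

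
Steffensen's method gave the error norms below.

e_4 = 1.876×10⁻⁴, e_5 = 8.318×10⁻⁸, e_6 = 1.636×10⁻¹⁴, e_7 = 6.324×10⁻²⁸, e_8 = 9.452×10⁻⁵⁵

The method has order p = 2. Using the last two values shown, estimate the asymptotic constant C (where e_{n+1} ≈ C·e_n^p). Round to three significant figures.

C ≈ e_8 / e_7^2
  = 9.452×10⁻⁵⁵ / (6.324×10⁻²⁸)^2
  = 9.452×10⁻⁵⁵ / 3.9993e-55 ≈ 2.3634

2.36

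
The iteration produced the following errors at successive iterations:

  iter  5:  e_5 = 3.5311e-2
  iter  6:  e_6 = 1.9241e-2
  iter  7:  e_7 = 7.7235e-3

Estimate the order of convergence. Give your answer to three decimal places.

p ≈ ln(e_7/e_6) / ln(e_6/e_5)
  = ln(7.7235e-3/1.9241e-2) / ln(1.9241e-2/3.5311e-2)
  = ln(0.401408) / ln(0.544901)
  = -0.912777 / -0.607151 ≈ 1.503377

1.503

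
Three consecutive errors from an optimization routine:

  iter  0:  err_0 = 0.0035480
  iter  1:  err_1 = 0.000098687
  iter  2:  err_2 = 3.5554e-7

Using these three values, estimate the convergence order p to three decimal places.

p ≈ ln(err_2/err_1) / ln(err_1/err_0)
  = ln(3.5554e-7/0.000098687) / ln(0.000098687/0.0035480)
  = ln(0.0036027) / ln(0.0278148)
  = -5.626072 / -3.582187 ≈ 1.570569

1.571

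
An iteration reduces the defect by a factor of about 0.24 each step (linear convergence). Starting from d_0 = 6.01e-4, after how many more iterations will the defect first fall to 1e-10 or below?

11

After k steps, d_k ≈ 6.01e-4·0.24^k.
Need 0.24^k ≤ 1e-10/6.01e-4 = 1.66389e-07.
k ≥ ln(1.66389e-07)/ln(0.24) = -15.6089/-1.42712 = 10.937.
Smallest integer k = 11.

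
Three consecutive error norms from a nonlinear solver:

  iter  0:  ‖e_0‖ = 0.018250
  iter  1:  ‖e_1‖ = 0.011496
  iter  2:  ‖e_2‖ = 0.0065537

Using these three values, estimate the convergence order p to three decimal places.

p ≈ ln(‖e_2‖/‖e_1‖) / ln(‖e_1‖/‖e_0‖)
  = ln(0.0065537/0.011496) / ln(0.011496/0.018250)
  = ln(0.570085) / ln(0.629918)
  = -0.561970 / -0.462166 ≈ 1.215948

1.216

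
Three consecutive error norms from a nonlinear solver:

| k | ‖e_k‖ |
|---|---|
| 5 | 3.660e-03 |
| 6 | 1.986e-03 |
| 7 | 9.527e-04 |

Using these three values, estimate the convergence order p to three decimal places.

p ≈ ln(‖e_7‖/‖e_6‖) / ln(‖e_6‖/‖e_5‖)
  = ln(9.527e-04/1.986e-03) / ln(1.986e-03/3.660e-03)
  = ln(0.479708) / ln(0.542623)
  = -0.734578 / -0.611340 ≈ 1.201587

1.202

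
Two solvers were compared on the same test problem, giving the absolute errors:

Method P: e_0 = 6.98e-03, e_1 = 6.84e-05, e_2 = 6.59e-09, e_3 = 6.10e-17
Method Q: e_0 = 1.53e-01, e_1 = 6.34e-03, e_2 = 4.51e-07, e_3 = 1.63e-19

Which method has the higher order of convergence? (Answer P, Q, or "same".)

Q

Method P: p ≈ ln(6.10e-17/6.59e-09)/ln(6.59e-09/6.84e-05) ≈ 2.00.
Method Q: p ≈ ln(1.63e-19/4.51e-07)/ln(4.51e-07/6.34e-03) ≈ 3.00.
Method Q has the higher order (≈3.0 vs ≈2.0).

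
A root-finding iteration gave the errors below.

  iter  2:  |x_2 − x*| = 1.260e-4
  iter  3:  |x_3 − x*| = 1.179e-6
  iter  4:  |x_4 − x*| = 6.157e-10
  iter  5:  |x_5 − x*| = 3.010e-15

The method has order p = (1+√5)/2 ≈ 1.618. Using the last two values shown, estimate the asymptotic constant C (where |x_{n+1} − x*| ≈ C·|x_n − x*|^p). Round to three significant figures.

2.41

C ≈ |x_5 − x*| / |x_4 − x*|^1.618
  = 3.010e-15 / (6.157e-10)^1.618
  = 3.010e-15 / 1.25083e-15 ≈ 2.4064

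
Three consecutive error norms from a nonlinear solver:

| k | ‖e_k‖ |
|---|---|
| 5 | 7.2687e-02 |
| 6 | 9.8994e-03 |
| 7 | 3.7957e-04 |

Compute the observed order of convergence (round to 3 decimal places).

1.636

p ≈ ln(‖e_7‖/‖e_6‖) / ln(‖e_6‖/‖e_5‖)
  = ln(3.7957e-04/9.8994e-03) / ln(9.8994e-03/7.2687e-02)
  = ln(0.0383427) / ln(0.136192)
  = -3.261191 / -1.993690 ≈ 1.635756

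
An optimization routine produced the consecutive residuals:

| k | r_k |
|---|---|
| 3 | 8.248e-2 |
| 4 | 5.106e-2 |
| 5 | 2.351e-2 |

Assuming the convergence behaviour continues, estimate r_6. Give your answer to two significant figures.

First estimate the order: p ≈ ln(r_5/r_4) / ln(r_4/r_3) = ln(2.351e-2/5.106e-2)/ln(5.106e-2/8.248e-2) = ln(0.460439)/ln(0.619059) ≈ 1.6173.
Then r_6 ≈ r_5·(r_5/r_4)^p = 2.351e-2·(0.460439)^1.6173 = 2.351e-2·0.285265 ≈ 0.006707.

6.7e-3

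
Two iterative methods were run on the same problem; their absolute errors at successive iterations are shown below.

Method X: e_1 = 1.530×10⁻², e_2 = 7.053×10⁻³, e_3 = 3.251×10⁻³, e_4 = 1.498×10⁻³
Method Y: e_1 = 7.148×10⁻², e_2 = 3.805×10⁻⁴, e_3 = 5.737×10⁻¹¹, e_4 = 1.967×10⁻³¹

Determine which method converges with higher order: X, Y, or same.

Y

Method X: p ≈ ln(1.498×10⁻³/3.251×10⁻³)/ln(3.251×10⁻³/7.053×10⁻³) ≈ 1.00.
Method Y: p ≈ ln(1.967×10⁻³¹/5.737×10⁻¹¹)/ln(5.737×10⁻¹¹/3.805×10⁻⁴) ≈ 3.00.
Method Y has the higher order (≈3.0 vs ≈1.0).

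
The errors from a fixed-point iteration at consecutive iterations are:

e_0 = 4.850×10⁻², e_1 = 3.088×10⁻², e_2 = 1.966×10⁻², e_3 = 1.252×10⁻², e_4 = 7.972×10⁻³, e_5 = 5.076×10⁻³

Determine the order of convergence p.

1

Consecutive ratios: e_5/e_4 = 5.076×10⁻³/7.972×10⁻³ = 0.636729, e_4/e_3 = 7.972×10⁻³/1.252×10⁻² = 0.636741.
p ≈ ln(0.636729)/ln(0.636741) = -0.4514/-0.4514 ≈ 1.00.
So the convergence is linear (order 1).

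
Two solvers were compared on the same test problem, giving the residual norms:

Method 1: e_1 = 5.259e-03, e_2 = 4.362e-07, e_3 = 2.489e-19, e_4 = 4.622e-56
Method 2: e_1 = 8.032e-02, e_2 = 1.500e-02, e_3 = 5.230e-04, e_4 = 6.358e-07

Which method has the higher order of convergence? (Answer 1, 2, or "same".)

Method 1: p ≈ ln(4.622e-56/2.489e-19)/ln(2.489e-19/4.362e-07) ≈ 3.00.
Method 2: p ≈ ln(6.358e-07/5.230e-04)/ln(5.230e-04/1.500e-02) ≈ 2.00.
Method 1 has the higher order (≈3.0 vs ≈2.0).

1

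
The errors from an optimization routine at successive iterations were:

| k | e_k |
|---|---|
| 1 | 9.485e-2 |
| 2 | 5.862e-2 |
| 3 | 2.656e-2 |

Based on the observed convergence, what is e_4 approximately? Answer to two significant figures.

7.2e-3

First estimate the order: p ≈ ln(e_3/e_2) / ln(e_2/e_1) = ln(2.656e-2/5.862e-2)/ln(5.862e-2/9.485e-2) = ln(0.453088)/ln(0.618028) ≈ 1.6451.
Then e_4 ≈ e_3·(e_3/e_2)^p = 2.656e-2·(0.453088)^1.6451 = 2.656e-2·0.271885 ≈ 0.007221.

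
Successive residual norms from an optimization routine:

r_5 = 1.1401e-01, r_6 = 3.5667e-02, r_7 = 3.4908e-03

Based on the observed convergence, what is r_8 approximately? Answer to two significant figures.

3.3e-5

First estimate the order: p ≈ ln(r_7/r_6) / ln(r_6/r_5) = ln(3.4908e-03/3.5667e-02)/ln(3.5667e-02/1.1401e-01) = ln(0.097872)/ln(0.312841) ≈ 2.0000.
Then r_8 ≈ r_7·(r_7/r_6)^p = 3.4908e-03·(0.097872)^2.0000 = 3.4908e-03·0.00957893 ≈ 3.344e-05.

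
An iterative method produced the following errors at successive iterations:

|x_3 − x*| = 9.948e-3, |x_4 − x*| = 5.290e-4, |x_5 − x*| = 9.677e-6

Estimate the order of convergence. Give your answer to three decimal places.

1.364

p ≈ ln(|x_5 − x*|/|x_4 − x*|) / ln(|x_4 − x*|/|x_3 − x*|)
  = ln(9.677e-6/5.290e-4) / ln(5.290e-4/9.948e-3)
  = ln(0.018293) / ln(0.0531765)
  = -4.001237 / -2.934139 ≈ 1.363684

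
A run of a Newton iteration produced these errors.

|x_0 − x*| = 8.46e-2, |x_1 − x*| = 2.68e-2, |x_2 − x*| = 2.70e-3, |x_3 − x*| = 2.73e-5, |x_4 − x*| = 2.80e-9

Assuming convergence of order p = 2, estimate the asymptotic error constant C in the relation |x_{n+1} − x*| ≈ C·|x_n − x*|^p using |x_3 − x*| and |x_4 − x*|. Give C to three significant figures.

3.76

C ≈ |x_4 − x*| / |x_3 − x*|^2
  = 2.80e-9 / (2.73e-5)^2
  = 2.80e-9 / 7.4529e-10 ≈ 3.7569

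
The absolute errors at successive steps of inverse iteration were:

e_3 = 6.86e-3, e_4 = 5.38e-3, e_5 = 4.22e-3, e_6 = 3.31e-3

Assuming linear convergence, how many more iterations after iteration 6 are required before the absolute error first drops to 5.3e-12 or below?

Rate ρ ≈ e_6/e_5 = 3.31e-3/4.22e-3 = 0.7844.
After j more steps, e_{6+j} ≈ 3.31e-3·ρ^j; need ρ^j ≤ 5.3e-12/3.31e-3 = 1.60121e-09.
j ≥ ln(1.60121e-09)/ln(0.7844) = -20.2525/-0.24284 = 83.399.
So 84 more iterations are needed.

84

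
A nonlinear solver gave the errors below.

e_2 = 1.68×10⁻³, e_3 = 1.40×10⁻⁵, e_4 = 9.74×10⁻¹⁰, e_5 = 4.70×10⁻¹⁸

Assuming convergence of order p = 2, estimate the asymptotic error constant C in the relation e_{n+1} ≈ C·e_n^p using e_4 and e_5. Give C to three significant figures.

C ≈ e_5 / e_4^2
  = 4.70×10⁻¹⁸ / (9.74×10⁻¹⁰)^2
  = 4.70×10⁻¹⁸ / 9.48676e-19 ≈ 4.9543

4.95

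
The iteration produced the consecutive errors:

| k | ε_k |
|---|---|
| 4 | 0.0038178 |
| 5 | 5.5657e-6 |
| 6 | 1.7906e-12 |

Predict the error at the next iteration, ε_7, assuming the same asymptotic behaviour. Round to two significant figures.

First estimate the order: p ≈ ln(ε_6/ε_5) / ln(ε_5/ε_4) = ln(1.7906e-12/5.5657e-6)/ln(5.5657e-6/0.0038178) = ln(3.21721e-07)/ln(0.00145783) ≈ 2.2891.
Then ε_7 ≈ ε_6·(ε_6/ε_5)^p = 1.7906e-12·(3.21721e-07)^2.2891 = 1.7906e-12·1.37395e-15 ≈ 2.46e-27.

2.5e-27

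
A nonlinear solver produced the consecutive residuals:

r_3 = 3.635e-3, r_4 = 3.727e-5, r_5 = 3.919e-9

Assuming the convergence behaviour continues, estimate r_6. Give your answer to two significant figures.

4.3e-17

First estimate the order: p ≈ ln(r_5/r_4) / ln(r_4/r_3) = ln(3.919e-9/3.727e-5)/ln(3.727e-5/3.635e-3) = ln(0.000105152)/ln(0.0102531) ≈ 1.9999.
Then r_6 ≈ r_5·(r_5/r_4)^p = 3.919e-9·(0.000105152)^1.9999 = 3.919e-9·1.10671e-08 ≈ 4.337e-17.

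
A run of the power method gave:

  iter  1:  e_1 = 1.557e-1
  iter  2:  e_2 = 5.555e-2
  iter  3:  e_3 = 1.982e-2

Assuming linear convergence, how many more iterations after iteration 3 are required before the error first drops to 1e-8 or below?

15

Rate ρ ≈ e_3/e_2 = 1.982e-2/5.555e-2 = 0.3568.
After j more steps, e_{3+j} ≈ 1.982e-2·ρ^j; need ρ^j ≤ 1e-8/1.982e-2 = 5.04541e-07.
j ≥ ln(5.04541e-07)/ln(0.3568) = -14.4996/-1.03058 = 14.069.
So 15 more iterations are needed.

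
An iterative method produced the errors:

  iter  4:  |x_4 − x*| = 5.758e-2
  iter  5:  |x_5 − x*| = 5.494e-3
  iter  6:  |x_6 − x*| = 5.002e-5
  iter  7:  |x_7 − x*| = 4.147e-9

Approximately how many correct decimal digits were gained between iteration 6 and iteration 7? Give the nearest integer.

4

Digits gained ≈ log₁₀(|x_6 − x*|/|x_7 − x*|) = log₁₀(5.002e-5/4.147e-9) = log₁₀(12061.7) ≈ 4.081.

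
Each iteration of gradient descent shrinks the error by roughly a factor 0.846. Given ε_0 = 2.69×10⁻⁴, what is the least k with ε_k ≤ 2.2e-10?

84

After k steps, ε_k ≈ 2.69×10⁻⁴·0.846^k.
Need 0.846^k ≤ 2.2e-10/2.69×10⁻⁴ = 8.17844e-07.
k ≥ ln(8.17844e-07)/ln(0.846) = -14.0166/-0.16724 = 83.811.
Smallest integer k = 84.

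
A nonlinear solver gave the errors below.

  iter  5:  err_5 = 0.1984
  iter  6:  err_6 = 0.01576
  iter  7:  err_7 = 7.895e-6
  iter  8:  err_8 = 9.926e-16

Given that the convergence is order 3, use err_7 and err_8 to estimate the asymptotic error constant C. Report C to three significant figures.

C ≈ err_8 / err_7^3
  = 9.926e-16 / (7.895e-6)^3
  = 9.926e-16 / 4.92103e-16 ≈ 2.0171

2.02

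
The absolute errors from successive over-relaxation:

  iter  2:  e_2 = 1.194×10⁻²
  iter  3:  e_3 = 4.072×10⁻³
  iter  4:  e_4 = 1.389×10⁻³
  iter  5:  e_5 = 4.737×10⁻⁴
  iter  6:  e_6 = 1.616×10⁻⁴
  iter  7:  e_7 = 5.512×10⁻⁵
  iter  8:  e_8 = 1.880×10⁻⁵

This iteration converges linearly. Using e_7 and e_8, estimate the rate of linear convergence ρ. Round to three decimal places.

ρ ≈ e_8/e_7 = 1.880×10⁻⁵/5.512×10⁻⁵ = 0.34107

0.341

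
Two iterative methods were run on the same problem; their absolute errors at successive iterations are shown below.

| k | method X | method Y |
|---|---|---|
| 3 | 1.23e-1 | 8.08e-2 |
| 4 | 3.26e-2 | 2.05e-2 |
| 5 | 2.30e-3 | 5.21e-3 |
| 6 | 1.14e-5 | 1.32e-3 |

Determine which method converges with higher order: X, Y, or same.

Method X: p ≈ ln(1.14e-5/2.30e-3)/ln(2.30e-3/3.26e-2) ≈ 2.00.
Method Y: p ≈ ln(1.32e-3/5.21e-3)/ln(5.21e-3/2.05e-2) ≈ 1.00.
Method X has the higher order (≈2.0 vs ≈1.0).

X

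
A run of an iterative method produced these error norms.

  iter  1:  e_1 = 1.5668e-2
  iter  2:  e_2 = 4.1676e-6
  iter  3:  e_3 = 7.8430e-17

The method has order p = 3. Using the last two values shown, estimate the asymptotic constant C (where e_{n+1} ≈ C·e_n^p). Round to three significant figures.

C ≈ e_3 / e_2^3
  = 7.8430e-17 / (4.1676e-6)^3
  = 7.8430e-17 / 7.23866e-17 ≈ 1.0835

1.08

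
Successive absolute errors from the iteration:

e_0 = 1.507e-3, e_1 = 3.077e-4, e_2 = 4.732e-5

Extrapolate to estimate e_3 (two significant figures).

First estimate the order: p ≈ ln(e_2/e_1) / ln(e_1/e_0) = ln(4.732e-5/3.077e-4)/ln(3.077e-4/1.507e-3) = ln(0.153786)/ln(0.20418) ≈ 1.1784.
Then e_3 ≈ e_2·(e_2/e_1)^p = 4.732e-5·(0.153786)^1.1784 = 4.732e-5·0.110119 ≈ 5.211e-06.

5.2e-6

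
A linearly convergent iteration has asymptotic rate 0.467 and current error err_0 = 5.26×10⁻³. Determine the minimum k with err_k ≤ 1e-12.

30

After k steps, err_k ≈ 5.26×10⁻³·0.467^k.
Need 0.467^k ≤ 1e-12/5.26×10⁻³ = 1.90114e-10.
k ≥ ln(1.90114e-10)/ln(0.467) = -22.3834/-0.76143 = 29.397.
Smallest integer k = 30.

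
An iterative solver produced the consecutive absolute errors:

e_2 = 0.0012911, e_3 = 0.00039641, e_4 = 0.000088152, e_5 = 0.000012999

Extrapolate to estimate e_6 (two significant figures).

1.1e-6

First estimate the order: p ≈ ln(e_5/e_4) / ln(e_4/e_3) = ln(0.000012999/0.000088152)/ln(0.000088152/0.00039641) = ln(0.147461)/ln(0.222376) ≈ 1.2733.
Then e_6 ≈ e_5·(e_5/e_4)^p = 0.000012999·(0.147461)^1.2733 = 0.000012999·0.087393 ≈ 1.136e-06.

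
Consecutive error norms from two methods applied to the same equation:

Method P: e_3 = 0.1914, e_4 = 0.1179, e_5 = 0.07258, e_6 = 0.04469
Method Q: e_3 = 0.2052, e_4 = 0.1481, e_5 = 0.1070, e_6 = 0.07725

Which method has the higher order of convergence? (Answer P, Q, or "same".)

same

Method P: p ≈ ln(0.04469/0.07258)/ln(0.07258/0.1179) ≈ 1.00.
Method Q: p ≈ ln(0.07725/0.1070)/ln(0.1070/0.1481) ≈ 1.00.
Both orders ≈ 1.0 — effectively the same.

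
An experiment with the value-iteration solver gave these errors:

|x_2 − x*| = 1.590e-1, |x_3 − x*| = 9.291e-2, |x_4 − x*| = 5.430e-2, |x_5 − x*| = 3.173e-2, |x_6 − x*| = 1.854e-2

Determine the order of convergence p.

Consecutive ratios: |x_6 − x*|/|x_5 − x*| = 1.854e-2/3.173e-2 = 0.584305, |x_5 − x*|/|x_4 − x*| = 3.173e-2/5.430e-2 = 0.584346.
p ≈ ln(0.584305)/ln(0.584346) = -0.5373/-0.5373 ≈ 1.00.
So the convergence is linear (order 1).

1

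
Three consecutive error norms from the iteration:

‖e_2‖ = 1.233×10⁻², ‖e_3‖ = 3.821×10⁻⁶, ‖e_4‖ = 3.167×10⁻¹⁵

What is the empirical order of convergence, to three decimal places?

p ≈ ln(‖e_4‖/‖e_3‖) / ln(‖e_3‖/‖e_2‖)
  = ln(3.167×10⁻¹⁵/3.821×10⁻⁶) / ln(3.821×10⁻⁶/1.233×10⁻²)
  = ln(8.28841e-10) / ln(0.000309895)
  = -20.910993 / -8.079277 ≈ 2.588226

2.588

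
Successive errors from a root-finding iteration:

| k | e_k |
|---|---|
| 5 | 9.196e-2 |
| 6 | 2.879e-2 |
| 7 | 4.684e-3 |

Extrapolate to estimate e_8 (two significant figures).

First estimate the order: p ≈ ln(e_7/e_6) / ln(e_6/e_5) = ln(4.684e-3/2.879e-2)/ln(2.879e-2/9.196e-2) = ln(0.162695)/ln(0.313071) ≈ 1.5636.
Then e_8 ≈ e_7·(e_7/e_6)^p = 4.684e-3·(0.162695)^1.5636 = 4.684e-3·0.0584662 ≈ 0.0002739.

2.7e-4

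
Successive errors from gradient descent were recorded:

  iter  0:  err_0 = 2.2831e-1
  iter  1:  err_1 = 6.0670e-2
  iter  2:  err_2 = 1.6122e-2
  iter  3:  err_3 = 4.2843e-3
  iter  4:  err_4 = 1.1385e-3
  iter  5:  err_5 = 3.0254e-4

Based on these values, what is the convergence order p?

1

Consecutive ratios: err_5/err_4 = 3.0254e-4/1.1385e-3 = 0.265736, err_4/err_3 = 1.1385e-3/4.2843e-3 = 0.265738.
p ≈ ln(0.265736)/ln(0.265738) = -1.3253/-1.3252 ≈ 1.00.
So the convergence is linear (order 1).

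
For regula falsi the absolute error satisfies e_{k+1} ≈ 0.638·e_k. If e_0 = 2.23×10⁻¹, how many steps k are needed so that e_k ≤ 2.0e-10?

47

After k steps, e_k ≈ 2.23×10⁻¹·0.638^k.
Need 0.638^k ≤ 2.0e-10/2.23×10⁻¹ = 8.96861e-10.
k ≥ ln(8.96861e-10)/ln(0.638) = -20.8321/-0.44942 = 46.353.
Smallest integer k = 47.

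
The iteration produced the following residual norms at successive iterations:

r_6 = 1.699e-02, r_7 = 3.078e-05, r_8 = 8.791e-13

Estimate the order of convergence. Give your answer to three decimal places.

p ≈ ln(r_8/r_7) / ln(r_7/r_6)
  = ln(8.791e-13/3.078e-05) / ln(3.078e-05/1.699e-02)
  = ln(2.85608e-08) / ln(0.00181165)
  = -17.371231 / -6.313517 ≈ 2.751435

2.751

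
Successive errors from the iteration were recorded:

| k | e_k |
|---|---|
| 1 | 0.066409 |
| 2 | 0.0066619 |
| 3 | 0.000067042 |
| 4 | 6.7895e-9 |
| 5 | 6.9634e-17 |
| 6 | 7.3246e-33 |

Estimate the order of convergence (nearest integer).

2

Consecutive ratios: e_6/e_5 = 7.3246e-33/6.9634e-17 = 1.05187e-16, e_5/e_4 = 6.9634e-17/6.7895e-9 = 1.02561e-08.
p ≈ ln(1.05187e-16)/ln(1.02561e-08) = -36.7908/-18.3954 ≈ 2.00.
So the convergence is quadratic (order 2).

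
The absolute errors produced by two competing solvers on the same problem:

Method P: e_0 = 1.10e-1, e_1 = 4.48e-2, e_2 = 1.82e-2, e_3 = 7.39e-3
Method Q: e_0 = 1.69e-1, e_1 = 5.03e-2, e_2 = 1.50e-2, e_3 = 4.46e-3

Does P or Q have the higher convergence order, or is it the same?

Method P: p ≈ ln(7.39e-3/1.82e-2)/ln(1.82e-2/4.48e-2) ≈ 1.00.
Method Q: p ≈ ln(4.46e-3/1.50e-2)/ln(1.50e-2/5.03e-2) ≈ 1.00.
Both orders ≈ 1.0 — effectively the same.

same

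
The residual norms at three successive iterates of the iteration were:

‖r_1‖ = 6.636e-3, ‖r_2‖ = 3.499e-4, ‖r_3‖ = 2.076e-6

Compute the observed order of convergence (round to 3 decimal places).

1.742

p ≈ ln(‖r_3‖/‖r_2‖) / ln(‖r_2‖/‖r_1‖)
  = ln(2.076e-6/3.499e-4) / ln(3.499e-4/6.636e-3)
  = ln(0.00593312) / ln(0.0527275)
  = -5.127205 / -2.942618 ≈ 1.742396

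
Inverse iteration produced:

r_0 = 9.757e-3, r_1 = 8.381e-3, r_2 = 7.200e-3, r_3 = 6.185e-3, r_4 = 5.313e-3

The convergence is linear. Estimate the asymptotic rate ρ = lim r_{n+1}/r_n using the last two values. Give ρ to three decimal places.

0.859

ρ ≈ r_4/r_3 = 5.313e-3/6.185e-3 = 0.85901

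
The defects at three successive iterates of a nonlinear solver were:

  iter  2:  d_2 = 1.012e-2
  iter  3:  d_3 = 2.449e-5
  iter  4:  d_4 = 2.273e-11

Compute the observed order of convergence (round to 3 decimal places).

p ≈ ln(d_4/d_3) / ln(d_3/d_2)
  = ln(2.273e-11/2.449e-5) / ln(2.449e-5/1.012e-2)
  = ln(9.28134e-07) / ln(0.00241996)
  = -13.890090 / -6.024004 ≈ 2.305790

2.306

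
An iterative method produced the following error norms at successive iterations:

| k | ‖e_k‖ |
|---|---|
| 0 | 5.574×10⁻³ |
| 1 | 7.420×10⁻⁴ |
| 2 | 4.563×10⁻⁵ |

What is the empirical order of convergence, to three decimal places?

p ≈ ln(‖e_2‖/‖e_1‖) / ln(‖e_1‖/‖e_0‖)
  = ln(4.563×10⁻⁵/7.420×10⁻⁴) / ln(7.420×10⁻⁴/5.574×10⁻³)
  = ln(0.061496) / ln(0.133118)
  = -2.788783 / -2.016519 ≈ 1.382969

1.383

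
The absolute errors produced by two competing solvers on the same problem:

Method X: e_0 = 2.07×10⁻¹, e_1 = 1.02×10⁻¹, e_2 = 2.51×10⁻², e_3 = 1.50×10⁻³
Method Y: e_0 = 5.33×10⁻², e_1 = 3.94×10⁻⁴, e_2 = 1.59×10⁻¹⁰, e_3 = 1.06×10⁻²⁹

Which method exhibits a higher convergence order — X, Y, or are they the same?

Method X: p ≈ ln(1.50×10⁻³/2.51×10⁻²)/ln(2.51×10⁻²/1.02×10⁻¹) ≈ 2.01.
Method Y: p ≈ ln(1.06×10⁻²⁹/1.59×10⁻¹⁰)/ln(1.59×10⁻¹⁰/3.94×10⁻⁴) ≈ 3.00.
Method Y has the higher order (≈3.0 vs ≈2.0).

Y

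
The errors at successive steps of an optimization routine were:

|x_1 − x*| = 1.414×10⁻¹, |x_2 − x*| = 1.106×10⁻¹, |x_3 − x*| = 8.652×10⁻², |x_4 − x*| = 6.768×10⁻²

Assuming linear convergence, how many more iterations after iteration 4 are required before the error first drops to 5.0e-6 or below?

Rate ρ ≈ |x_4 − x*|/|x_3 − x*| = 6.768×10⁻²/8.652×10⁻² = 0.7822.
After j more steps, |x_{4+j} − x*| ≈ 6.768×10⁻²·ρ^j; need ρ^j ≤ 5.0e-6/6.768×10⁻² = 7.38771e-05.
j ≥ ln(7.38771e-05)/ln(0.7822) = -9.5131/-0.24564 = 38.728.
So 39 more iterations are needed.

39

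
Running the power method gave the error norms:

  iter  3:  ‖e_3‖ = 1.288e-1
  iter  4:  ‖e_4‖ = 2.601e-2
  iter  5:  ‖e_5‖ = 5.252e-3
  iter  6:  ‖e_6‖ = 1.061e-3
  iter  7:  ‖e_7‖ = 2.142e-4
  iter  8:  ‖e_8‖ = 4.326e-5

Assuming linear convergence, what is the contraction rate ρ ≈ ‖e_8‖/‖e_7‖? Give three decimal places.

ρ ≈ ‖e_8‖/‖e_7‖ = 4.326e-5/2.142e-4 = 0.20196

0.202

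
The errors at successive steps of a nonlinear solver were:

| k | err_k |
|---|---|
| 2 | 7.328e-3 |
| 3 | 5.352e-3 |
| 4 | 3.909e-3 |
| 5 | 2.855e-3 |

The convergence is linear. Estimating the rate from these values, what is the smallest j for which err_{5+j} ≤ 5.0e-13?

72

Rate ρ ≈ err_5/err_4 = 2.855e-3/3.909e-3 = 0.7304.
After j more steps, err_{5+j} ≈ 2.855e-3·ρ^j; need ρ^j ≤ 5.0e-13/2.855e-3 = 1.75131e-10.
j ≥ ln(1.75131e-10)/ln(0.7304) = -22.4655/-0.31416 = 71.510.
So 72 more iterations are needed.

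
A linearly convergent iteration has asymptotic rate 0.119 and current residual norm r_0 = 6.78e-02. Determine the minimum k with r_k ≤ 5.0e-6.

5

After k steps, r_k ≈ 6.78e-02·0.119^k.
Need 0.119^k ≤ 5.0e-6/6.78e-02 = 7.37463e-05.
k ≥ ln(7.37463e-05)/ln(0.119) = -9.5149/-2.12863 = 4.470.
Smallest integer k = 5.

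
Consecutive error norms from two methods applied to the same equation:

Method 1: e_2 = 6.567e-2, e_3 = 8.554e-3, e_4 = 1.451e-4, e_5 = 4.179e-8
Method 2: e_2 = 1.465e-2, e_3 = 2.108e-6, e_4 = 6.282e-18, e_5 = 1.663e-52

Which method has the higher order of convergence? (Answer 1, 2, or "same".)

Method 1: p ≈ ln(4.179e-8/1.451e-4)/ln(1.451e-4/8.554e-3) ≈ 2.00.
Method 2: p ≈ ln(1.663e-52/6.282e-18)/ln(6.282e-18/2.108e-6) ≈ 3.00.
Method 2 has the higher order (≈3.0 vs ≈2.0).

2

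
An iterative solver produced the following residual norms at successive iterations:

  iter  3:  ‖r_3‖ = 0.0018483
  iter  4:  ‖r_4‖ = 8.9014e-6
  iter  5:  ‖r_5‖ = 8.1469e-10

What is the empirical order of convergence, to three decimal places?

p ≈ ln(‖r_5‖/‖r_4‖) / ln(‖r_4‖/‖r_3‖)
  = ln(8.1469e-10/8.9014e-6) / ln(8.9014e-6/0.0018483)
  = ln(9.15238e-05) / ln(0.00481599)
  = -9.298912 / -5.335814 ≈ 1.742735

1.743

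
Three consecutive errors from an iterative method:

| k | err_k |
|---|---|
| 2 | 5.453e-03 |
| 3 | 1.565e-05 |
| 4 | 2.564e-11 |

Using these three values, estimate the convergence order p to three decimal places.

p ≈ ln(err_4/err_3) / ln(err_3/err_2)
  = ln(2.564e-11/1.565e-05) / ln(1.565e-05/5.453e-03)
  = ln(1.63834e-06) / ln(0.00286998)
  = -13.321827 / -5.853450 ≈ 2.275893

2.276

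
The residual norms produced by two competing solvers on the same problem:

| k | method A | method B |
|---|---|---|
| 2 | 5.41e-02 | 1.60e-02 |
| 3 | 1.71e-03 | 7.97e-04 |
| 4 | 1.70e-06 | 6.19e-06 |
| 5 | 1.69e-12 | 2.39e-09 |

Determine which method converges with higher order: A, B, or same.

A

Method A: p ≈ ln(1.69e-12/1.70e-06)/ln(1.70e-06/1.71e-03) ≈ 2.00.
Method B: p ≈ ln(2.39e-09/6.19e-06)/ln(6.19e-06/7.97e-04) ≈ 1.62.
Method A has the higher order (≈2.0 vs ≈1.6).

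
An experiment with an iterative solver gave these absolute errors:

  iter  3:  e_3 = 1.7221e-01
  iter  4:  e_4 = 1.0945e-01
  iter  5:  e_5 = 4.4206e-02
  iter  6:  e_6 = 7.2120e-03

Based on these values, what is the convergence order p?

Consecutive ratios: e_6/e_5 = 7.2120e-03/4.4206e-02 = 0.163145, e_5/e_4 = 4.4206e-02/1.0945e-01 = 0.403892.
p ≈ ln(0.163145)/ln(0.403892) = -1.8131/-0.9066 ≈ 2.00.
So the convergence is quadratic (order 2).

2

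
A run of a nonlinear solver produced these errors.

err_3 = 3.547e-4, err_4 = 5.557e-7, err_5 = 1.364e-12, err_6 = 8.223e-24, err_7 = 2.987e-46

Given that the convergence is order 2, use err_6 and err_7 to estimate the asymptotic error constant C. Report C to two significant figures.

4.4

C ≈ err_7 / err_6^2
  = 2.987e-46 / (8.223e-24)^2
  = 2.987e-46 / 6.76177e-47 ≈ 4.4175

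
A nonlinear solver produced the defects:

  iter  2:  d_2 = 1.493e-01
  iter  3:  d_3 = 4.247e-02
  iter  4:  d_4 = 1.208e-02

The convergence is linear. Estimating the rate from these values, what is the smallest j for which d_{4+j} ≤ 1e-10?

15

Rate ρ ≈ d_4/d_3 = 1.208e-02/4.247e-02 = 0.2844.
After j more steps, d_{4+j} ≈ 1.208e-02·ρ^j; need ρ^j ≤ 1e-10/1.208e-02 = 8.27815e-09.
j ≥ ln(8.27815e-09)/ln(0.2844) = -18.6096/-1.25737 = 14.800.
So 15 more iterations are needed.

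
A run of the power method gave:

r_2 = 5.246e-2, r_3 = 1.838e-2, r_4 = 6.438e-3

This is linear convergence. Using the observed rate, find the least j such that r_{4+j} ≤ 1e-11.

20

Rate ρ ≈ r_4/r_3 = 6.438e-3/1.838e-2 = 0.3503.
After j more steps, r_{4+j} ≈ 6.438e-3·ρ^j; need ρ^j ≤ 1e-11/6.438e-3 = 1.55328e-09.
j ≥ ln(1.55328e-09)/ln(0.3503) = -20.2829/-1.04897 = 19.336.
So 20 more iterations are needed.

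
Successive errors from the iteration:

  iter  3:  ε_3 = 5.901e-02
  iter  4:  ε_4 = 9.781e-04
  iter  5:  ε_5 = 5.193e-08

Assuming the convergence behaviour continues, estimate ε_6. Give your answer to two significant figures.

First estimate the order: p ≈ ln(ε_5/ε_4) / ln(ε_4/ε_3) = ln(5.193e-08/9.781e-04)/ln(9.781e-04/5.901e-02) = ln(5.30927e-05)/ln(0.0165752) ≈ 2.4009.
Then ε_6 ≈ ε_5·(ε_5/ε_4)^p = 5.193e-08·(5.30927e-05)^2.4009 = 5.193e-08·5.44799e-11 ≈ 2.829e-18.

2.8e-18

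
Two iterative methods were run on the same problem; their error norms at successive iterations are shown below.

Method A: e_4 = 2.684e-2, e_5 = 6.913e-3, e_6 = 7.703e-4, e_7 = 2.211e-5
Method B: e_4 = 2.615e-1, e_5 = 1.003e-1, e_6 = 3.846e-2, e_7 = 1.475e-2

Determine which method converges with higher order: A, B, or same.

Method A: p ≈ ln(2.211e-5/7.703e-4)/ln(7.703e-4/6.913e-3) ≈ 1.62.
Method B: p ≈ ln(1.475e-2/3.846e-2)/ln(3.846e-2/1.003e-1) ≈ 1.00.
Method A has the higher order (≈1.6 vs ≈1.0).

A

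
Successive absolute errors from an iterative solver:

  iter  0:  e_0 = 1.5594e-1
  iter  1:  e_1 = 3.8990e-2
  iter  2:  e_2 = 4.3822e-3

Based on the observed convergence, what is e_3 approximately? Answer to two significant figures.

First estimate the order: p ≈ ln(e_2/e_1) / ln(e_1/e_0) = ln(4.3822e-3/3.8990e-2)/ln(3.8990e-2/1.5594e-1) = ln(0.112393)/ln(0.250032) ≈ 1.5768.
Then e_3 ≈ e_2·(e_2/e_1)^p = 4.3822e-3·(0.112393)^1.5768 = 4.3822e-3·0.0318571 ≈ 0.0001396.

1.4e-4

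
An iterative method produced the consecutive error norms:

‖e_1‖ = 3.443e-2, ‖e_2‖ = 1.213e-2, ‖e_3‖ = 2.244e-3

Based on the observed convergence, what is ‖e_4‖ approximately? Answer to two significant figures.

1.5e-4

First estimate the order: p ≈ ln(‖e_3‖/‖e_2‖) / ln(‖e_2‖/‖e_1‖) = ln(2.244e-3/1.213e-2)/ln(1.213e-2/3.443e-2) = ln(0.184996)/ln(0.352309) ≈ 1.6175.
Then ‖e_4‖ ≈ ‖e_3‖·(‖e_3‖/‖e_2‖)^p = 2.244e-3·(0.184996)^1.6175 = 2.244e-3·0.0652582 ≈ 0.0001464.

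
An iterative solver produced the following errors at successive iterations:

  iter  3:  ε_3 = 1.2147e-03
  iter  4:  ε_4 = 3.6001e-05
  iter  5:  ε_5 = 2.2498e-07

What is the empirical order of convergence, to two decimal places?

1.44

p ≈ ln(ε_5/ε_4) / ln(ε_4/ε_3)
  = ln(2.2498e-07/3.6001e-05) / ln(3.6001e-05/1.2147e-03)
  = ln(0.00624927) / ln(0.0296378)
  = -5.07529 / -3.51870 ≈ 1.44238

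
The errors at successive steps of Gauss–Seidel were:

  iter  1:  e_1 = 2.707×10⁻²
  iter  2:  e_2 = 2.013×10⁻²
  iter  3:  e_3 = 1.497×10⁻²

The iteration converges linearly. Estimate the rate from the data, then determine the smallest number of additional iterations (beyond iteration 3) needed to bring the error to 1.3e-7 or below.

Rate ρ ≈ e_3/e_2 = 1.497×10⁻²/2.013×10⁻² = 0.7437.
After j more steps, e_{3+j} ≈ 1.497×10⁻²·ρ^j; need ρ^j ≤ 1.3e-7/1.497×10⁻² = 8.68403e-06.
j ≥ ln(8.68403e-06)/ln(0.7437) = -11.6540/-0.29612 = 39.356.
So 40 more iterations are needed.

40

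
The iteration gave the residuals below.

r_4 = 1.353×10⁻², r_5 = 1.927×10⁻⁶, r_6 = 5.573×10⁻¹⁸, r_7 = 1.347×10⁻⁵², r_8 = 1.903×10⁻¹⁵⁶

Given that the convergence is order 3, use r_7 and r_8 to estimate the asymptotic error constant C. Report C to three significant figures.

C ≈ r_8 / r_7^3
  = 1.903×10⁻¹⁵⁶ / (1.347×10⁻⁵²)^3
  = 1.903×10⁻¹⁵⁶ / 2.44401e-156 ≈ 0.77864

0.779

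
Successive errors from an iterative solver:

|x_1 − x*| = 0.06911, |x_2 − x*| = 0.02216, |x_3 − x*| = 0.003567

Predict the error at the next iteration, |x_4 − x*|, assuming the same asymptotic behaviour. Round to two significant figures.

First estimate the order: p ≈ ln(|x_3 − x*|/|x_2 − x*|) / ln(|x_2 − x*|/|x_1 − x*|) = ln(0.003567/0.02216)/ln(0.02216/0.06911) = ln(0.160966)/ln(0.320648) ≈ 1.6059.
Then |x_4 − x*| ≈ |x_3 − x*|·(|x_3 − x*|/|x_2 − x*|)^p = 0.003567·(0.160966)^1.6059 = 0.003567·0.0532224 ≈ 0.0001898.

1.9e-4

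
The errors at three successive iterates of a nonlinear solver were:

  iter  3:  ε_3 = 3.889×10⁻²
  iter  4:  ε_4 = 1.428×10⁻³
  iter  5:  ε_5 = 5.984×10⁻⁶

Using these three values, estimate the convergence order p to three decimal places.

1.657

p ≈ ln(ε_5/ε_4) / ln(ε_4/ε_3)
  = ln(5.984×10⁻⁶/1.428×10⁻³) / ln(1.428×10⁻³/3.889×10⁻²)
  = ln(0.00419048) / ln(0.036719)
  = -5.474940 / -3.304461 ≈ 1.656833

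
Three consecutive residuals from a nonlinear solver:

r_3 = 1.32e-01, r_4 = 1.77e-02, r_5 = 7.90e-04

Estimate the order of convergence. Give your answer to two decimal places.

p ≈ ln(r_5/r_4) / ln(r_4/r_3)
  = ln(7.90e-04/1.77e-02) / ln(1.77e-02/1.32e-01)
  = ln(0.0446328) / ln(0.134091)
  = -3.10929 / -2.00924 ≈ 1.54750

1.55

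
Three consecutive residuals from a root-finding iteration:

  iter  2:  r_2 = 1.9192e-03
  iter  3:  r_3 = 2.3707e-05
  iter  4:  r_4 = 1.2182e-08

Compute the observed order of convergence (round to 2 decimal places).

p ≈ ln(r_4/r_3) / ln(r_3/r_2)
  = ln(1.2182e-08/2.3707e-05) / ln(2.3707e-05/1.9192e-03)
  = ln(0.000513857) / ln(0.0123525)
  = -7.57357 / -4.39390 ≈ 1.72366

1.72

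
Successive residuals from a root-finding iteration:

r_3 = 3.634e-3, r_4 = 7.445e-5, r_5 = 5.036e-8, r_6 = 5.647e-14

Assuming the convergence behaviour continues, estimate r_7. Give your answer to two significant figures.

First estimate the order: p ≈ ln(r_6/r_5) / ln(r_5/r_4) = ln(5.647e-14/5.036e-8)/ln(5.036e-8/7.445e-5) = ln(1.12133e-06)/ln(0.000676427) ≈ 1.8772.
Then r_7 ≈ r_6·(r_6/r_5)^p = 5.647e-14·(1.12133e-06)^1.8772 = 5.647e-14·6.76332e-12 ≈ 3.819e-25.

3.8e-25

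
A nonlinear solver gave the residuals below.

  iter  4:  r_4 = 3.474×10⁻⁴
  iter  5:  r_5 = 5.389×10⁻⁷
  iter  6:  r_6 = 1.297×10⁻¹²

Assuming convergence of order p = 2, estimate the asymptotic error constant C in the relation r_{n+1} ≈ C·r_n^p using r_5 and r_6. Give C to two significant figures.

C ≈ r_6 / r_5^2
  = 1.297×10⁻¹² / (5.389×10⁻⁷)^2
  = 1.297×10⁻¹² / 2.90413e-13 ≈ 4.4661

4.5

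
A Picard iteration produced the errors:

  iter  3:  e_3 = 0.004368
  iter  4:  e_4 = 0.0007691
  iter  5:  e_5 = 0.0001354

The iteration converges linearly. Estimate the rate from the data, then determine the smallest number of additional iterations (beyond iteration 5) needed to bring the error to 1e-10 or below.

Rate ρ ≈ e_5/e_4 = 0.0001354/0.0007691 = 0.1760.
After j more steps, e_{5+j} ≈ 0.0001354·ρ^j; need ρ^j ≤ 1e-10/0.0001354 = 7.38552e-07.
j ≥ ln(7.38552e-07)/ln(0.1760) = -14.1186/-1.73727 = 8.127.
So 9 more iterations are needed.

9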